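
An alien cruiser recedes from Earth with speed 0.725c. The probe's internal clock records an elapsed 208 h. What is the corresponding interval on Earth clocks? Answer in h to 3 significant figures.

Δt ≈ 302 h

γ = 1/√(1 − 0.725²) = 1.4519
Time dilation: Δt = γτ₀ = 1.4519 × 208 h = 302 h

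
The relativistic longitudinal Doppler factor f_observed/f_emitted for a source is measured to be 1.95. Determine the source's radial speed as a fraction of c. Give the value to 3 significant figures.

f_obs/f_src = √((1+β)/(1−β)) = 1.95  ⇒  (1+β)/(1−β) = 3.8025
β = |1 − D²|/(1 + D²) = |1 − 3.8025|/(1 + 3.8025) = 0.584

β ≈ 0.584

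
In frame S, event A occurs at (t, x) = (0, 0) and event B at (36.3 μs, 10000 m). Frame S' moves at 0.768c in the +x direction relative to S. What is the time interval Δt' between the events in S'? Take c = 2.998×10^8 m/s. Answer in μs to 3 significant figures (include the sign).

γ = 1/√(1 − 0.768²) = 1.5614
Δt' = γ(Δt − vΔx/c²) = 1.5614 × (36.3 μs − 0.768×10000 m / (2.998×10^8 m/s))
= 1.5614 × (10.683 μs) = 16.7 μs

Δt' ≈ 16.7 μs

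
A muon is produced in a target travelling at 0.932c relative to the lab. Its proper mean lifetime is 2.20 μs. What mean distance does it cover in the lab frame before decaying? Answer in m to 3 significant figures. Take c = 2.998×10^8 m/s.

γ = 1/√(1 − 0.932²) = 2.7589
Dilated lifetime: Δt = γτ₀ = 2.7589 × 2.20 μs = 6.0697 μs
d = vΔt = 0.932c × 6.0697 μs = 2.7941×10^8 m/s × 6.0697×10^-6 s = 1700 m

d ≈ 1700 m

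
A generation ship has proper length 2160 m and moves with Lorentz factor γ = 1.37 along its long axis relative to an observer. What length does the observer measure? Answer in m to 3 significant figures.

L ≈ 1580 m

γ = 1.37 (given)
Length contraction: L = L₀/γ = 2160/1.37 = 1580 m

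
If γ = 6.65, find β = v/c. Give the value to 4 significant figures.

β = √(1 − 1/γ²) = √(1 − 1/6.65²) = √(0.977387) = 0.9886

β ≈ 0.9886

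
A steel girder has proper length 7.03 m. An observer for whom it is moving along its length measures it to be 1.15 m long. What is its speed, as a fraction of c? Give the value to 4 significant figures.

β ≈ 0.9865

γ = L₀/L = 7.03/1.15 = 6.11304
β = √(1 − 1/γ²) = 0.9865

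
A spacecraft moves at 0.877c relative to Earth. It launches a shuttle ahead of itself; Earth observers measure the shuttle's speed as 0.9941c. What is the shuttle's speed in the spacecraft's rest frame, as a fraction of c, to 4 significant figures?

Inverse velocity addition: u' = (u − v)/(1 − uv/c²)
= (0.9941 − 0.877)/(1 − 0.9941×0.877) = 0.1171/0.128174 = 0.9136

u' ≈ 0.9136c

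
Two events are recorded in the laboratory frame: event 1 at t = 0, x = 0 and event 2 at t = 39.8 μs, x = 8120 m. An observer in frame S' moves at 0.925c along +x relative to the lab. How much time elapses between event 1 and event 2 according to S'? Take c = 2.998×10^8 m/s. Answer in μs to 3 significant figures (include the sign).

γ = 1/√(1 − 0.925²) = 2.6318
Δt' = γ(Δt − vΔx/c²) = 2.6318 × (39.8 μs − 0.925×8120 m / (2.998×10^8 m/s))
= 2.6318 × (14.747 μs) = 38.8 μs

Δt' ≈ 38.8 μs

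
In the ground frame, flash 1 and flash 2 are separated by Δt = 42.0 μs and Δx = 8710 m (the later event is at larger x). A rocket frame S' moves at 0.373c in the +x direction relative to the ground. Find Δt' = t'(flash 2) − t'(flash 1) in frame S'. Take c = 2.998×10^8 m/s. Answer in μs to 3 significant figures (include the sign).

Δt' ≈ 33.6 μs

γ = 1/√(1 − 0.373²) = 1.0778
Δt' = γ(Δt − vΔx/c²) = 1.0778 × (42.0 μs − 0.373×8710 m / (2.998×10^8 m/s))
= 1.0778 × (31.163 μs) = 33.6 μs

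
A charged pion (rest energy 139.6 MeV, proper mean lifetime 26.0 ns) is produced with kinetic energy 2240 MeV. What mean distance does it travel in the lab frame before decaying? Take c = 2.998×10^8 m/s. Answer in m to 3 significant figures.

d ≈ 133 m

γ = 1 + K/(m₀c²) = 1 + 2240/139.6 = 17.046
β = √(1 − 1/γ²) = 0.99828
Dilated lifetime: γτ₀ = 17.046 × 26.0 ns = 443.19 ns
d = βc·γτ₀ = 0.99828 × (2.998×10^8 m/s) × 4.4319×10^-7 s = 133 m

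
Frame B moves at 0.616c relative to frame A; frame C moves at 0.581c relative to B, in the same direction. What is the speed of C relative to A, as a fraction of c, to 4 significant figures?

u ≈ 0.8815c

Compose boost 2: (0.581 + 0.616)/(1 + 0.581×0.616) = 1.197/1.35790 = 0.8815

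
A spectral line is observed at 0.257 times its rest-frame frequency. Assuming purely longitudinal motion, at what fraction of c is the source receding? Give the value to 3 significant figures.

β ≈ 0.876

f_obs/f_src = √((1−β)/(1+β)) = 0.257  ⇒  (1−β)/(1+β) = 0.066049
β = |1 − D²|/(1 + D²) = |1 − 0.066049|/(1 + 0.066049) = 0.876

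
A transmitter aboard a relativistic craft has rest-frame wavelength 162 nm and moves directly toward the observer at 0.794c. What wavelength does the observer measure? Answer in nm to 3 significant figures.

Relativistic Doppler: λ_obs = λ_src √((1−β)/(1+β))
= 162 × √(0.20600/1.7940) = 162 × 0.33886 = 54.9 nm

λ_obs ≈ 54.9 nm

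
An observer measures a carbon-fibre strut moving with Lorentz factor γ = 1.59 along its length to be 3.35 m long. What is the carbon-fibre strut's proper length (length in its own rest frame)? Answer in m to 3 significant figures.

L₀ ≈ 5.33 m

γ = 1.59 (given)
L₀ = γL = 1.59 × 3.35 = 5.33 m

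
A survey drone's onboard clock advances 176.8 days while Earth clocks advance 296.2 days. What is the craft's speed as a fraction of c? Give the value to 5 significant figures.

β ≈ 0.80232

γ = Δt/τ₀ = 296.2/176.8 = 1.675339
β = √(1 − 1/γ²) = √(1 − 1/1.675339²) = 0.80232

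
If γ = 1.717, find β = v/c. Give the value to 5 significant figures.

β ≈ 0.81289

β = √(1 − 1/γ²) = √(1 − 1/1.717²) = √(0.6607972) = 0.81289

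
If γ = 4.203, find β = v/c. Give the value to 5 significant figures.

β = √(1 − 1/γ²) = √(1 − 1/4.203²) = √(0.9433916) = 0.97128

β ≈ 0.97128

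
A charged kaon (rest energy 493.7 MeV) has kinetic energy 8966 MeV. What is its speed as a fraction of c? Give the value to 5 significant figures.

β ≈ 0.99864

γ = 1 + K/(m₀c²) = 1 + 8966/493.7 = 19.16083
β = √(1 − 1/γ²) = 0.99864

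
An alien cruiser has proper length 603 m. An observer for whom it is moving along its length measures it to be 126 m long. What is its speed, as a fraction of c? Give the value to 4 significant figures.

γ = L₀/L = 603/126 = 4.78571
β = √(1 − 1/γ²) = 0.9779

β ≈ 0.9779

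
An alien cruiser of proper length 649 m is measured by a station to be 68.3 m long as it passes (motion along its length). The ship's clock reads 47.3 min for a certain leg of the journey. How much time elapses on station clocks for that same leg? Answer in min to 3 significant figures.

Length contraction ⇒ γ = L₀/L = 649/68.3 = 9.5022
Time dilation: Δt = γτ₀ = 9.5022 × 47.3 min = 449 min

Δt ≈ 449 min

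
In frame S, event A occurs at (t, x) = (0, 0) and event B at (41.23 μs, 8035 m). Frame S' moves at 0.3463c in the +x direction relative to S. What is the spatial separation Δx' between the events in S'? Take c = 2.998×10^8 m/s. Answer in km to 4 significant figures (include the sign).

Δx' ≈ 4.002 km

γ = 1/√(1 − 0.3463²) = 1.06596
Δx' = γ(Δx − vΔt) = 1.06596 × (8035 m − 0.3463×(2.998×10^8 m/s)×41.23×10^-6 s)
= 1.06596 × (3754.47 m) = 4.002 km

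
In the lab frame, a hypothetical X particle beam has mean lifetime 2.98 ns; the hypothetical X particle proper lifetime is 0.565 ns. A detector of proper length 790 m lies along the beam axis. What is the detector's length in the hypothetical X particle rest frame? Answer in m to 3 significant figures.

L ≈ 150 m

Time dilation ⇒ γ = Δt/τ₀ = 2.98/0.565 = 5.2743
Length contraction: L = L₀/γ = 790/5.2743 = 150 m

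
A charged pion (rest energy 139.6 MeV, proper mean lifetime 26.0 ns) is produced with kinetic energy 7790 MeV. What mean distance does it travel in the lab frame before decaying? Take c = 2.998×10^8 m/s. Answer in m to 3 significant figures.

d ≈ 443 m

γ = 1 + K/(m₀c²) = 1 + 7790/139.6 = 56.802
β = √(1 − 1/γ²) = 0.99985
Dilated lifetime: γτ₀ = 56.802 × 26.0 ns = 1476.9 ns
d = βc·γτ₀ = 0.99985 × (2.998×10^8 m/s) × 1.4769×10^-6 s = 443 m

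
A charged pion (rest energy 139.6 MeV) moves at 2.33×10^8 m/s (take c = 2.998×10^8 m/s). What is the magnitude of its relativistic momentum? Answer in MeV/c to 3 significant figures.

p ≈ 172 MeV/c

β = v/c = 2.33×10^8 / 2.998×10^8 = 0.77718
γ = 1/√(1 − 0.77718²) = 1.5891
p = γβm₀c = 1.5891 × 0.77718 × 139.6 MeV/c = 172 MeV/c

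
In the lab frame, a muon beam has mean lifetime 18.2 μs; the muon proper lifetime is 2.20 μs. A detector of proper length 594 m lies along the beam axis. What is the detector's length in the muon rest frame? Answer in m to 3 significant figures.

L ≈ 71.8 m

Time dilation ⇒ γ = Δt/τ₀ = 18.2/2.20 = 8.2727
Length contraction: L = L₀/γ = 594/8.2727 = 71.8 m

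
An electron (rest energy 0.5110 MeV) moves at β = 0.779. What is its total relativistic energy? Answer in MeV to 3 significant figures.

E ≈ 0.815 MeV

γ = 1/√(1 − 0.779²) = 1.5948
E = γm₀c² = 1.5948 × 0.5110 MeV = 0.815 MeV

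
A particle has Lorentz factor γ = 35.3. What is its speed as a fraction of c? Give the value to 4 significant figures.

β = √(1 − 1/γ²) = √(1 − 1/35.3²) = √(0.999197) = 0.9996

β ≈ 0.9996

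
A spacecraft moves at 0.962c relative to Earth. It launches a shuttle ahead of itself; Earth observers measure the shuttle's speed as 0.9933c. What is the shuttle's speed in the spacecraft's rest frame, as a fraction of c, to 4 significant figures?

u' ≈ 0.7042c

Inverse velocity addition: u' = (u − v)/(1 − uv/c²)
= (0.9933 − 0.962)/(1 − 0.9933×0.962) = 0.03130/0.0444454 = 0.7042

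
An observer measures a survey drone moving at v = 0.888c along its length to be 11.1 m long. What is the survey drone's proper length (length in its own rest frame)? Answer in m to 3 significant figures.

γ = 1/√(1 − 0.888²) = 2.1747
L₀ = γL = 2.1747 × 11.1 = 24.1 m

L₀ ≈ 24.1 m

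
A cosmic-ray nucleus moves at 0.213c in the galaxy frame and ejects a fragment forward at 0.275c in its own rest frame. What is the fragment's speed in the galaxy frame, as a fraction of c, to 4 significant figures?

u ≈ 0.4610c

Compose boost 2: (0.275 + 0.213)/(1 + 0.275×0.213) = 0.4880/1.05858 = 0.4610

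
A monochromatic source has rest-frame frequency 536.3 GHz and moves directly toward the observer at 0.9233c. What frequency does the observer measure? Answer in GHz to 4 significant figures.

f_obs ≈ 2686 GHz

Relativistic Doppler: f_obs = f_src √((1+β)/(1−β))
= 536.3 × √(1.92330/0.0767000) = 536.3 × 5.00756 = 2686 GHz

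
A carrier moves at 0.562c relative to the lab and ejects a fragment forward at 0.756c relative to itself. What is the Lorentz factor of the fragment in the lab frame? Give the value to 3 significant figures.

γ ≈ 2.63

u_lab = (0.756 + 0.562)/(1 + 0.756×0.562) = 1.318/1.42487 = 0.924995
γ = 1/√(1 − 0.924995²) = 2.63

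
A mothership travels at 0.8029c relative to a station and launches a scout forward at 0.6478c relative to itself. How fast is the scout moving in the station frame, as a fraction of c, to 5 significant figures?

u ≈ 0.95433c

Compose boost 2: (0.6478 + 0.8029)/(1 + 0.6478×0.8029) = 1.4507/1.520119 = 0.95433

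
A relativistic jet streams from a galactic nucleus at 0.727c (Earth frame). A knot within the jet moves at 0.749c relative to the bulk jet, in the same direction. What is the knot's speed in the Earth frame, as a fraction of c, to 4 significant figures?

Relativistic velocity addition: u = (u' + v)/(1 + u'v/c²)
= (0.749 + 0.727)/(1 + 0.749×0.727) = 1.476/1.54452 = 0.9556

u ≈ 0.9556c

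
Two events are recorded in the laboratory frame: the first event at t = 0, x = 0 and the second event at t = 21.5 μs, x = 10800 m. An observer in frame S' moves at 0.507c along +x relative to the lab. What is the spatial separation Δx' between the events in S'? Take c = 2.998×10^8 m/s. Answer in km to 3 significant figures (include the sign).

Δx' ≈ 8.74 km

γ = 1/√(1 − 0.507²) = 1.1602
Δx' = γ(Δx − vΔt) = 1.1602 × (10800 m − 0.507×(2.998×10^8 m/s)×21.5×10^-6 s)
= 1.1602 × (7532.0 m) = 8.74 km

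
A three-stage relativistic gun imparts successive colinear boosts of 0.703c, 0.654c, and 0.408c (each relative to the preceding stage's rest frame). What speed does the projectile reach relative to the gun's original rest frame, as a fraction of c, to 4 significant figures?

u ≈ 0.9698c

Compose boost 2: (0.654 + 0.703)/(1 + 0.654×0.703) = 1.357/1.45976 = 0.929604
Compose boost 3: (0.408 + 0.929604)/(1 + 0.408×0.929604) = 1.33760/1.37928 = 0.9698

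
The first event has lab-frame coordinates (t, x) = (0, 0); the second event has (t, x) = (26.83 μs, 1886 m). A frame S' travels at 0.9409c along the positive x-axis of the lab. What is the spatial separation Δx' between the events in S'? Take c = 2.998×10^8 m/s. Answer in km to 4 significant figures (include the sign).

Δx' ≈ -16.78 km

γ = 1/√(1 − 0.9409²) = 2.95260
Δx' = γ(Δx − vΔt) = 2.95260 × (1886 m − 0.9409×(2.998×10^8 m/s)×26.83×10^-6 s)
= 2.95260 × (-5682.26 m) = -16.78 km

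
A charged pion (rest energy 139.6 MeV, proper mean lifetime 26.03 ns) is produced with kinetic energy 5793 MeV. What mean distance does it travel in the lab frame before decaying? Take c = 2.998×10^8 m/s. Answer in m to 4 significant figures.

d ≈ 331.5 m

γ = 1 + K/(m₀c²) = 1 + 5793/139.6 = 42.4971
β = √(1 − 1/γ²) = 0.999723
Dilated lifetime: γτ₀ = 42.4971 × 26.03 ns = 1106.20 ns
d = βc·γτ₀ = 0.999723 × (2.998×10^8 m/s) × 1.10620×10^-6 s = 331.5 m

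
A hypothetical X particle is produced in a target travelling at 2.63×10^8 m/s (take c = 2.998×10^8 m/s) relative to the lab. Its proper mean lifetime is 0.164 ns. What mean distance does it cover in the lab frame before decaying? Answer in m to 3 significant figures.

d ≈ 0.0899 m

β = v/c = 2.63×10^8 / 2.998×10^8 = 0.87725
γ = 1/√(1 − 0.87725²) = 2.0832
Dilated lifetime: Δt = γτ₀ = 2.0832 × 0.164 ns = 0.34164 ns
d = vΔt = 0.87725c × 0.34164 ns = 2.6300×10^8 m/s × 3.4164×10^-10 s = 0.0899 m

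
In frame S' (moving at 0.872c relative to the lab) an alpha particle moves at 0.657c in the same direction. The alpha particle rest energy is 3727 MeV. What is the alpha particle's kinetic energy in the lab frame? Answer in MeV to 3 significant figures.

K ≈ 12200 MeV

u_lab = (0.657 + 0.872)/(1 + 0.657×0.872) = 0.972087
γ = 1/√(1 − 0.972087²) = 4.2622
K = (γ − 1)m₀c² = (4.2622 − 1) × 3727 = 3.2622 × 3727 = 12200 MeV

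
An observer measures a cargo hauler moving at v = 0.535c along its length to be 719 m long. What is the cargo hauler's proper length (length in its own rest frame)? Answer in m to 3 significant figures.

γ = 1/√(1 − 0.535²) = 1.1836
L₀ = γL = 1.1836 × 719 = 851 m

L₀ ≈ 851 m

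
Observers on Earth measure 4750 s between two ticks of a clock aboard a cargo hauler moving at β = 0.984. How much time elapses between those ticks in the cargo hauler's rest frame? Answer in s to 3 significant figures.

γ = 1/√(1 − 0.984²) = 5.6127
Proper time: τ₀ = Δt/γ = 4750/5.6127 = 846 s

τ₀ ≈ 846 s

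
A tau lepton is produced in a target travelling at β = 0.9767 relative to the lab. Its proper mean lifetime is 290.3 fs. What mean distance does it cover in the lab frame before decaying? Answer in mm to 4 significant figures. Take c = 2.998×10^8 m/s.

γ = 1/√(1 − 0.9767²) = 4.65963
Dilated lifetime: Δt = γτ₀ = 4.65963 × 290.3 fs = 1352.69 fs
d = vΔt = 0.9767c × 1352.69 fs = 2.92815×10^8 m/s × 1.35269×10^-12 s = 0.3961 mm

d ≈ 0.3961 mm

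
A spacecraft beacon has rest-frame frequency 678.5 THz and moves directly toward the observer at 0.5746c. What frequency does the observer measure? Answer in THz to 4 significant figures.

f_obs ≈ 1305 THz

Relativistic Doppler: f_obs = f_src √((1+β)/(1−β))
= 678.5 × √(1.57460/0.425400) = 678.5 × 1.92392 = 1305 THz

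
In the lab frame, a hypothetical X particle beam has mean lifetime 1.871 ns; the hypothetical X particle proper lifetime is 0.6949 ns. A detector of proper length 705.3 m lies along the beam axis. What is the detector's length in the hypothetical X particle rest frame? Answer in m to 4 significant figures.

L ≈ 262.0 m

Time dilation ⇒ γ = Δt/τ₀ = 1.871/0.6949 = 2.69247
Length contraction: L = L₀/γ = 705.3/2.69247 = 262.0 m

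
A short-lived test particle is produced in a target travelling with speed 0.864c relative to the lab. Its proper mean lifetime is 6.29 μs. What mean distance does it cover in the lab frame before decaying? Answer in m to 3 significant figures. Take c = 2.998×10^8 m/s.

γ = 1/√(1 − 0.864²) = 1.9861
Dilated lifetime: Δt = γτ₀ = 1.9861 × 6.29 μs = 12.493 μs
d = vΔt = 0.864c × 12.493 μs = 2.5903×10^8 m/s × 1.2493×10^-5 s = 3240 m

d ≈ 3240 m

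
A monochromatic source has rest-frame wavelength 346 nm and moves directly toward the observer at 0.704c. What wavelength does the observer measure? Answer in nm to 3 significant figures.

λ_obs ≈ 144 nm

Relativistic Doppler: λ_obs = λ_src √((1−β)/(1+β))
= 346 × √(0.29600/1.7040) = 346 × 0.41678 = 144 nm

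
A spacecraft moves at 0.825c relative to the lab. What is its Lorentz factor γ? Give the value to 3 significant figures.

γ ≈ 1.77

γ = 1/√(1 − β²) = 1/√(1 − 0.825²) = 1/√(0.31938) = 1.77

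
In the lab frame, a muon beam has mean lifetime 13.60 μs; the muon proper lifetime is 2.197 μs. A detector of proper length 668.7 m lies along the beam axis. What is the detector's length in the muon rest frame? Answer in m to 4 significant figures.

Time dilation ⇒ γ = Δt/τ₀ = 13.60/2.197 = 6.19026
Length contraction: L = L₀/γ = 668.7/6.19026 = 108.0 m

L ≈ 108.0 m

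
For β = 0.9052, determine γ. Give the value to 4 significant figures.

γ ≈ 2.353

γ = 1/√(1 − β²) = 1/√(1 − 0.9052²) = 1/√(0.180613) = 2.353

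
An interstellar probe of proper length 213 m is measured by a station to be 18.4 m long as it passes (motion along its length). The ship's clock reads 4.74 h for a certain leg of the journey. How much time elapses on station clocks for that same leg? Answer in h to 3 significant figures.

Δt ≈ 54.9 h

Length contraction ⇒ γ = L₀/L = 213/18.4 = 11.576
Time dilation: Δt = γτ₀ = 11.576 × 4.74 h = 54.9 h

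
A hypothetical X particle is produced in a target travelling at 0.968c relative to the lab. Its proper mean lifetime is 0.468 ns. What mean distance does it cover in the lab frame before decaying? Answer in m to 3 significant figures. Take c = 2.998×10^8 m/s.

γ = 1/√(1 − 0.968²) = 3.9849
Dilated lifetime: Δt = γτ₀ = 3.9849 × 0.468 ns = 1.8649 ns
d = vΔt = 0.968c × 1.8649 ns = 2.9021×10^8 m/s × 1.8649×10^-9 s = 0.541 m

d ≈ 0.541 m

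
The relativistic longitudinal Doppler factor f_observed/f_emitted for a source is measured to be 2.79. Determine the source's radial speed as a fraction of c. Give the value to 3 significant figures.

β ≈ 0.772

f_obs/f_src = √((1+β)/(1−β)) = 2.79  ⇒  (1+β)/(1−β) = 7.7841
β = |1 − D²|/(1 + D²) = |1 − 7.7841|/(1 + 7.7841) = 0.772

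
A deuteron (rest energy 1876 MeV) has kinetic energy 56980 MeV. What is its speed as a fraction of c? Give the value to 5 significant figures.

γ = 1 + K/(m₀c²) = 1 + 56980/1876 = 31.37313
β = √(1 − 1/γ²) = 0.99949

β ≈ 0.99949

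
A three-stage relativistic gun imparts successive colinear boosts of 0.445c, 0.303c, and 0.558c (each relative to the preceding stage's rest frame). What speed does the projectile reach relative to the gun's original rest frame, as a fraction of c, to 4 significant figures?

u ≈ 0.8898c

Compose boost 2: (0.303 + 0.445)/(1 + 0.303×0.445) = 0.7480/1.13484 = 0.659127
Compose boost 3: (0.558 + 0.659127)/(1 + 0.558×0.659127) = 1.21713/1.36779 = 0.8898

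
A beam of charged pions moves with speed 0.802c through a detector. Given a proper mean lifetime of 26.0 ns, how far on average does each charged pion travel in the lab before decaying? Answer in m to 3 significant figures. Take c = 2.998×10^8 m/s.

d ≈ 10.5 m

γ = 1/√(1 − 0.802²) = 1.6741
Dilated lifetime: Δt = γτ₀ = 1.6741 × 26.0 ns = 43.527 ns
d = vΔt = 0.802c × 43.527 ns = 2.4044×10^8 m/s × 4.3527×10^-8 s = 10.5 m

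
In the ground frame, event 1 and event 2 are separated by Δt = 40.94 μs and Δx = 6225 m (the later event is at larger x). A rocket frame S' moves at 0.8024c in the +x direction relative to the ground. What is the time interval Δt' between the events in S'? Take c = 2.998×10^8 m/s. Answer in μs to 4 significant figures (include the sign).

γ = 1/√(1 − 0.8024²) = 1.67564
Δt' = γ(Δt − vΔx/c²) = 1.67564 × (40.94 μs − 0.8024×6225 m / (2.998×10^8 m/s))
= 1.67564 × (24.2791 μs) = 40.68 μs

Δt' ≈ 40.68 μs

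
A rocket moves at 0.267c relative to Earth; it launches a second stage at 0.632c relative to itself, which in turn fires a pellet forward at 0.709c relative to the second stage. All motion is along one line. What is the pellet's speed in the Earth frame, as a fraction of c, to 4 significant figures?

u ≈ 0.9565c

Compose boost 2: (0.632 + 0.267)/(1 + 0.632×0.267) = 0.8990/1.16874 = 0.769202
Compose boost 3: (0.709 + 0.769202)/(1 + 0.709×0.769202) = 1.47820/1.54536 = 0.9565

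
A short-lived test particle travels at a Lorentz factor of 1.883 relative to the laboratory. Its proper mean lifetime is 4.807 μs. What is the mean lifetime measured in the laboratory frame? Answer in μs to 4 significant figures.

γ = 1.883 (given)
Time dilation: Δt = γτ₀ = 1.883 × 4.807 μs = 9.052 μs

Δt ≈ 9.052 μs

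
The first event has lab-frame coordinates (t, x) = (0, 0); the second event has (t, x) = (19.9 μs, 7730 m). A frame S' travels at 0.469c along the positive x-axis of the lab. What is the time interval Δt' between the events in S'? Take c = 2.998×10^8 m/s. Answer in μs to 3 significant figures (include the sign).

Δt' ≈ 8.84 μs

γ = 1/√(1 − 0.469²) = 1.1322
Δt' = γ(Δt − vΔx/c²) = 1.1322 × (19.9 μs − 0.469×7730 m / (2.998×10^8 m/s))
= 1.1322 × (7.8074 μs) = 8.84 μs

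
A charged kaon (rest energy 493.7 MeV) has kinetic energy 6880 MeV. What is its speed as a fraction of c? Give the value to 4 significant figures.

γ = 1 + K/(m₀c²) = 1 + 6880/493.7 = 14.9356
β = √(1 − 1/γ²) = 0.9978

β ≈ 0.9978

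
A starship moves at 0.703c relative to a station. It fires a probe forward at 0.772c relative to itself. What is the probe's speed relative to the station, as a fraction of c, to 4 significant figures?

u ≈ 0.9561c

Relativistic velocity addition: u = (u' + v)/(1 + u'v/c²)
= (0.772 + 0.703)/(1 + 0.772×0.703) = 1.475/1.54272 = 0.9561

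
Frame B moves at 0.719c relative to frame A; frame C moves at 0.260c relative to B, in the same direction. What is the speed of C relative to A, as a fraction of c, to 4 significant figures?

Compose boost 2: (0.260 + 0.719)/(1 + 0.260×0.719) = 0.9790/1.18694 = 0.8248

u ≈ 0.8248c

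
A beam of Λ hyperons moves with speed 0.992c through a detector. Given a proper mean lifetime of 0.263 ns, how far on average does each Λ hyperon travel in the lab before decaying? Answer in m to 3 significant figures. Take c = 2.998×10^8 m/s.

d ≈ 0.620 m

γ = 1/√(1 − 0.992²) = 7.9216
Dilated lifetime: Δt = γτ₀ = 7.9216 × 0.263 ns = 2.0834 ns
d = vΔt = 0.992c × 2.0834 ns = 2.9740×10^8 m/s × 2.0834×10^-9 s = 0.620 m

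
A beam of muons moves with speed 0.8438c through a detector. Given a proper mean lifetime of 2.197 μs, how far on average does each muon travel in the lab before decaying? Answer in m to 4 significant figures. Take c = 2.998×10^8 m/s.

d ≈ 1036 m

γ = 1/√(1 − 0.8438²) = 1.86338
Dilated lifetime: Δt = γτ₀ = 1.86338 × 2.197 μs = 4.09386 μs
d = vΔt = 0.8438c × 4.09386 μs = 2.52971×10^8 m/s × 4.09386×10^-6 s = 1036 m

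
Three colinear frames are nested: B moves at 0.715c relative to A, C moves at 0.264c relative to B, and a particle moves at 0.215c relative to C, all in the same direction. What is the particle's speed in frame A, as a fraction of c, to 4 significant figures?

u ≈ 0.8823c

Compose boost 2: (0.264 + 0.715)/(1 + 0.264×0.715) = 0.9790/1.18876 = 0.823547
Compose boost 3: (0.215 + 0.823547)/(1 + 0.215×0.823547) = 1.03855/1.17706 = 0.8823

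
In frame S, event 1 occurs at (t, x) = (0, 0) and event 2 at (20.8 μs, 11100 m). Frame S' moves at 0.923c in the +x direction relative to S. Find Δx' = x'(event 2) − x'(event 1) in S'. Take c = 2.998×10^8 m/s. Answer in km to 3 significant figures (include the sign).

Δx' ≈ 13.9 km

γ = 1/√(1 − 0.923²) = 2.5988
Δx' = γ(Δx − vΔt) = 2.5988 × (11100 m − 0.923×(2.998×10^8 m/s)×20.8×10^-6 s)
= 2.5988 × (5344.3 m) = 13.9 km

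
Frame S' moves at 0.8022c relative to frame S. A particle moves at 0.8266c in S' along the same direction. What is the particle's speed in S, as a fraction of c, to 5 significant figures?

Relativistic velocity addition: u = (u' + v)/(1 + u'v/c²)
= (0.8266 + 0.8022)/(1 + 0.8266×0.8022) = 1.6288/1.663099 = 0.97938

u ≈ 0.97938c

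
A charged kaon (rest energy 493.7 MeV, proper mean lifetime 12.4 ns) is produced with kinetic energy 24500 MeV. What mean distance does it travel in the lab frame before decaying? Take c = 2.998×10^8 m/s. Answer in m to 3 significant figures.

γ = 1 + K/(m₀c²) = 1 + 24500/493.7 = 50.625
β = √(1 − 1/γ²) = 0.99980
Dilated lifetime: γτ₀ = 50.625 × 12.4 ns = 627.75 ns
d = βc·γτ₀ = 0.99980 × (2.998×10^8 m/s) × 6.2775×10^-7 s = 188 m

d ≈ 188 m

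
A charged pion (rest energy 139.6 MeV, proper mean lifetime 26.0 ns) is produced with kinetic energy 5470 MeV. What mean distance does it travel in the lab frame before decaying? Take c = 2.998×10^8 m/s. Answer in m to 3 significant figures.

γ = 1 + K/(m₀c²) = 1 + 5470/139.6 = 40.183
β = √(1 − 1/γ²) = 0.99969
Dilated lifetime: γτ₀ = 40.183 × 26.0 ns = 1044.8 ns
d = βc·γτ₀ = 0.99969 × (2.998×10^8 m/s) × 1.0448×10^-6 s = 313 m

d ≈ 313 m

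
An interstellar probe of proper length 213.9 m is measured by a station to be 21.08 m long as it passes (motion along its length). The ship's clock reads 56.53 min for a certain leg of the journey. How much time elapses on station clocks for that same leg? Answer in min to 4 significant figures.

Length contraction ⇒ γ = L₀/L = 213.9/21.08 = 10.1471
Time dilation: Δt = γτ₀ = 10.1471 × 56.53 min = 573.6 min

Δt ≈ 573.6 min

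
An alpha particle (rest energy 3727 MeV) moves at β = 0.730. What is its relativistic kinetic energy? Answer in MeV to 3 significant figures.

K ≈ 1730 MeV

γ = 1/√(1 − 0.730²) = 1.4632
K = (γ − 1)m₀c² = (1.4632 − 1) × 3727 MeV = 0.46317 × 3727 MeV = 1730 MeV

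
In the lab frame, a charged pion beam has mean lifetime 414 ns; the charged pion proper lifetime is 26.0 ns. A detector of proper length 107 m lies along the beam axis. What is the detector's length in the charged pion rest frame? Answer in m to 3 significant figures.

L ≈ 6.72 m

Time dilation ⇒ γ = Δt/τ₀ = 414/26.0 = 15.923
Length contraction: L = L₀/γ = 107/15.923 = 6.72 m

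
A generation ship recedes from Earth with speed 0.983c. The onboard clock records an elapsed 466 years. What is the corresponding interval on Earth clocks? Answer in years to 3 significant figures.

γ = 1/√(1 − 0.983²) = 5.4465
Time dilation: Δt = γτ₀ = 5.4465 × 466 years = 2540 years

Δt ≈ 2540 years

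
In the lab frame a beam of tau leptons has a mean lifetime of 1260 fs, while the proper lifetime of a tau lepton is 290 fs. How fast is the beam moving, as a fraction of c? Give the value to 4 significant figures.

γ = Δt/τ₀ = 1260/290 = 4.34483
β = √(1 − 1/γ²) = √(1 − 1/4.34483²) = 0.9732

β ≈ 0.9732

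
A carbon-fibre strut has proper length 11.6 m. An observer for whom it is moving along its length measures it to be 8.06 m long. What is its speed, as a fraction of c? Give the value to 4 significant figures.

β ≈ 0.7192

γ = L₀/L = 11.6/8.06 = 1.43921
β = √(1 − 1/γ²) = 0.7192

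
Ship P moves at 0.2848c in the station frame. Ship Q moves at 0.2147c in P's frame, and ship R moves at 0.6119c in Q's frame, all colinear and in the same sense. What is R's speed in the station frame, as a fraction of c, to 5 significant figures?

Compose boost 2: (0.2147 + 0.2848)/(1 + 0.2147×0.2848) = 0.49950/1.061147 = 0.4707173
Compose boost 3: (0.6119 + 0.4707173)/(1 + 0.6119×0.4707173) = 1.082617/1.288032 = 0.84052

u ≈ 0.84052c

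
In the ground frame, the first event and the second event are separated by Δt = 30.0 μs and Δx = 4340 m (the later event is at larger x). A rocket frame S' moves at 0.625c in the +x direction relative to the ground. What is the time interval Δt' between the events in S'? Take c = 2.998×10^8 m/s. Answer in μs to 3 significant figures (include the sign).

γ = 1/√(1 − 0.625²) = 1.2810
Δt' = γ(Δt − vΔx/c²) = 1.2810 × (30.0 μs − 0.625×4340 m / (2.998×10^8 m/s))
= 1.2810 × (20.952 μs) = 26.8 μs

Δt' ≈ 26.8 μs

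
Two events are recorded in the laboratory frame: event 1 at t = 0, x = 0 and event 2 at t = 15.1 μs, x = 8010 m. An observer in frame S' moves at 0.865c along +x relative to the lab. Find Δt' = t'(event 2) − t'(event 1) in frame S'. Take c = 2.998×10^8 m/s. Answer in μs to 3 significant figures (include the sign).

γ = 1/√(1 − 0.865²) = 1.9929
Δt' = γ(Δt − vΔx/c²) = 1.9929 × (15.1 μs − 0.865×8010 m / (2.998×10^8 m/s))
= 1.9929 × (-8.0109 μs) = -16.0 μs

Δt' ≈ -16.0 μs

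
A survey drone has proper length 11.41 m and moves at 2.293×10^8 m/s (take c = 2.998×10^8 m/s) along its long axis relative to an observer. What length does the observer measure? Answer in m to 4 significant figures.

L ≈ 7.351 m

β = v/c = 2.293×10^8 / 2.998×10^8 = 0.764843
γ = 1/√(1 − 0.764843²) = 1.55227
Length contraction: L = L₀/γ = 11.41/1.55227 = 7.351 m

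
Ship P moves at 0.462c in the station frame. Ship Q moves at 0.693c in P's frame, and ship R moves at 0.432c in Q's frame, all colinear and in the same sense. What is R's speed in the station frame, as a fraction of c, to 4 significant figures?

Compose boost 2: (0.693 + 0.462)/(1 + 0.693×0.462) = 1.155/1.32017 = 0.874890
Compose boost 3: (0.432 + 0.874890)/(1 + 0.432×0.874890) = 1.30689/1.37795 = 0.9484

u ≈ 0.9484c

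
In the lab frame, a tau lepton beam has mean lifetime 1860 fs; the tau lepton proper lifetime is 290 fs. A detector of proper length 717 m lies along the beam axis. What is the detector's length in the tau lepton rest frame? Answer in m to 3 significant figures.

Time dilation ⇒ γ = Δt/τ₀ = 1860/290 = 6.4138
Length contraction: L = L₀/γ = 717/6.4138 = 112 m

L ≈ 112 m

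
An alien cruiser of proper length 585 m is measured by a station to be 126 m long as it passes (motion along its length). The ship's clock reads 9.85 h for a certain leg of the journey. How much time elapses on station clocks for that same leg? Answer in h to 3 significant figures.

Δt ≈ 45.7 h

Length contraction ⇒ γ = L₀/L = 585/126 = 4.6429
Time dilation: Δt = γτ₀ = 4.6429 × 9.85 h = 45.7 h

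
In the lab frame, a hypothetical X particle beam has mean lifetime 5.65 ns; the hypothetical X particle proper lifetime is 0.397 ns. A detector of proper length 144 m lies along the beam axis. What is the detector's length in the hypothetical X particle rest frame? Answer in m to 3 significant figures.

Time dilation ⇒ γ = Δt/τ₀ = 5.65/0.397 = 14.232
Length contraction: L = L₀/γ = 144/14.232 = 10.1 m

L ≈ 10.1 m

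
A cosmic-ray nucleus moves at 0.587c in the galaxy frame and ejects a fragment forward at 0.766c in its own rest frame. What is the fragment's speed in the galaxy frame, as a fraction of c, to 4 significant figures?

u ≈ 0.9333c

Compose boost 2: (0.766 + 0.587)/(1 + 0.766×0.587) = 1.353/1.44964 = 0.9333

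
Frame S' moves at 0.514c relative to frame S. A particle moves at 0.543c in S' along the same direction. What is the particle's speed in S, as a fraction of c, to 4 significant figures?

u ≈ 0.8264c

Relativistic velocity addition: u = (u' + v)/(1 + u'v/c²)
= (0.543 + 0.514)/(1 + 0.543×0.514) = 1.057/1.27910 = 0.8264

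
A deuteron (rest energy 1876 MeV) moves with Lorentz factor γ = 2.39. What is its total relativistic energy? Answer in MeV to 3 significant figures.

E ≈ 4480 MeV

γ = 2.39 (given)
E = γm₀c² = 2.39 × 1876 MeV = 4480 MeV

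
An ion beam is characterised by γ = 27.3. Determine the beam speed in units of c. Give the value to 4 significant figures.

β ≈ 0.9993

β = √(1 − 1/γ²) = √(1 − 1/27.3²) = √(0.998658) = 0.9993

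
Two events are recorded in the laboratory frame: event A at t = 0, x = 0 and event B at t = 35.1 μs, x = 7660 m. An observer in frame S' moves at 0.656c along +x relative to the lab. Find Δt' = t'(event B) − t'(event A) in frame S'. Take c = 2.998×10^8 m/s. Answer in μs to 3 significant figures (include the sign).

γ = 1/√(1 − 0.656²) = 1.3249
Δt' = γ(Δt − vΔx/c²) = 1.3249 × (35.1 μs − 0.656×7660 m / (2.998×10^8 m/s))
= 1.3249 × (18.339 μs) = 24.3 μs

Δt' ≈ 24.3 μs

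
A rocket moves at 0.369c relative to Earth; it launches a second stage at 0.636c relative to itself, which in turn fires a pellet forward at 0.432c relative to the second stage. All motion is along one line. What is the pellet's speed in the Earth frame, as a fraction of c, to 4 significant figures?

u ≈ 0.9218c

Compose boost 2: (0.636 + 0.369)/(1 + 0.636×0.369) = 1.005/1.23468 = 0.813973
Compose boost 3: (0.432 + 0.813973)/(1 + 0.432×0.813973) = 1.24597/1.35164 = 0.9218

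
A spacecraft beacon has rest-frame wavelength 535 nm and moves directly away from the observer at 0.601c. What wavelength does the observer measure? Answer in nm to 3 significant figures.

Relativistic Doppler: λ_obs = λ_src √((1+β)/(1−β))
= 535 × √(1.6010/0.39900) = 535 × 2.0031 = 1070 nm

λ_obs ≈ 1070 nm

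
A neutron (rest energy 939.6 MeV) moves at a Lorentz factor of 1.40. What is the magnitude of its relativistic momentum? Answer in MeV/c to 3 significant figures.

p ≈ 921 MeV/c

β = √(1 − 1/γ²) = √(1 − 1/1.40²) = 0.69985
p = γβm₀c = 1.40 × 0.69985 × 939.6 MeV/c = 921 MeV/c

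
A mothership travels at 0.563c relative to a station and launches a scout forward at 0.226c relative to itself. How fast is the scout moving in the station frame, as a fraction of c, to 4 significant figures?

u ≈ 0.6999c

Compose boost 2: (0.226 + 0.563)/(1 + 0.226×0.563) = 0.7890/1.12724 = 0.6999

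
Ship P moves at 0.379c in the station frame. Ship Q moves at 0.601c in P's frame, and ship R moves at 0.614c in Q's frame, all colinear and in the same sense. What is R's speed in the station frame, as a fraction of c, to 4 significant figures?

u ≈ 0.9477c

Compose boost 2: (0.601 + 0.379)/(1 + 0.601×0.379) = 0.9800/1.22778 = 0.798189
Compose boost 3: (0.614 + 0.798189)/(1 + 0.614×0.798189) = 1.41219/1.49009 = 0.9477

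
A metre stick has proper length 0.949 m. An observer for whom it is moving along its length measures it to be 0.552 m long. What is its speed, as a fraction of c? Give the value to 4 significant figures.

β ≈ 0.8134

γ = L₀/L = 0.949/0.552 = 1.71920
β = √(1 − 1/γ²) = 0.8134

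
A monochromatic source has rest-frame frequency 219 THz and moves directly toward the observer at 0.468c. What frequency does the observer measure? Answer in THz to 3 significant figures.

f_obs ≈ 364 THz

Relativistic Doppler: f_obs = f_src √((1+β)/(1−β))
= 219 × √(1.4680/0.53200) = 219 × 1.6611 = 364 THz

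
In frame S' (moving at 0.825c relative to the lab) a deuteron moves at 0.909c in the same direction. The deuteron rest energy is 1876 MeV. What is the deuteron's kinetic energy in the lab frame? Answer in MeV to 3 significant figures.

K ≈ 12100 MeV

u_lab = (0.909 + 0.825)/(1 + 0.909×0.825) = 0.990900
γ = 1/√(1 − 0.990900²) = 7.4293
K = (γ − 1)m₀c² = (7.4293 − 1) × 1876 = 6.4293 × 1876 = 12100 MeV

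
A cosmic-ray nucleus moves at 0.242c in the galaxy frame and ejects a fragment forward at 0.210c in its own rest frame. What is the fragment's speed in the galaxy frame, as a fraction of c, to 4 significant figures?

Compose boost 2: (0.210 + 0.242)/(1 + 0.210×0.242) = 0.4520/1.05082 = 0.4301

u ≈ 0.4301c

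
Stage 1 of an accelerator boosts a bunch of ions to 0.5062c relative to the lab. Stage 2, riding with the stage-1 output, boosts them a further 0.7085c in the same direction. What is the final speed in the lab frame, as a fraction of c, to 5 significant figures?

Compose boost 2: (0.7085 + 0.5062)/(1 + 0.7085×0.5062) = 1.2147/1.358643 = 0.89405

u ≈ 0.89405c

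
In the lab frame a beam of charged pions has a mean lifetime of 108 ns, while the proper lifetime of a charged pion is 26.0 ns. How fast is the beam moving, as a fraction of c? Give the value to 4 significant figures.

β ≈ 0.9706

γ = Δt/τ₀ = 108/26.0 = 4.15385
β = √(1 − 1/γ²) = √(1 − 1/4.15385²) = 0.9706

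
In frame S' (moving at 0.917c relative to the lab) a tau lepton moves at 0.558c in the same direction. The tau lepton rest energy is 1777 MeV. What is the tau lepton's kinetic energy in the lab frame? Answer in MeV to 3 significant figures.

u_lab = (0.558 + 0.917)/(1 + 0.558×0.917) = 0.975732
γ = 1/√(1 − 0.975732²) = 4.5668
K = (γ − 1)m₀c² = (4.5668 − 1) × 1777 = 3.5668 × 1777 = 6340 MeV

K ≈ 6340 MeV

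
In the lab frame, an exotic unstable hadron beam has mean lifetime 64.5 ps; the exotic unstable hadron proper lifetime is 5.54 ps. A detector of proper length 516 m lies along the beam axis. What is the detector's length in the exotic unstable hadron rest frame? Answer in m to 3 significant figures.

Time dilation ⇒ γ = Δt/τ₀ = 64.5/5.54 = 11.643
Length contraction: L = L₀/γ = 516/11.643 = 44.3 m

L ≈ 44.3 m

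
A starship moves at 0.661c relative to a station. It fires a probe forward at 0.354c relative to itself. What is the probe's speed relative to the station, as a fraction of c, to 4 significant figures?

Relativistic velocity addition: u = (u' + v)/(1 + u'v/c²)
= (0.354 + 0.661)/(1 + 0.354×0.661) = 1.015/1.23399 = 0.8225

u ≈ 0.8225c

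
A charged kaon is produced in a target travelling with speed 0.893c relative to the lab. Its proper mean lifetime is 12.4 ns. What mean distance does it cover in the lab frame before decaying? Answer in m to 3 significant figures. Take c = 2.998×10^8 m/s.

d ≈ 7.38 m

γ = 1/√(1 − 0.893²) = 2.2219
Dilated lifetime: Δt = γτ₀ = 2.2219 × 12.4 ns = 27.552 ns
d = vΔt = 0.893c × 27.552 ns = 2.6772×10^8 m/s × 2.7552×10^-8 s = 7.38 m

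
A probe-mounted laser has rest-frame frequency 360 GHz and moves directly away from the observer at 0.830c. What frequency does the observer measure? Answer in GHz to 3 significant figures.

Relativistic Doppler: f_obs = f_src √((1−β)/(1+β))
= 360 × √(0.17000/1.8300) = 360 × 0.30479 = 110 GHz

f_obs ≈ 110 GHz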